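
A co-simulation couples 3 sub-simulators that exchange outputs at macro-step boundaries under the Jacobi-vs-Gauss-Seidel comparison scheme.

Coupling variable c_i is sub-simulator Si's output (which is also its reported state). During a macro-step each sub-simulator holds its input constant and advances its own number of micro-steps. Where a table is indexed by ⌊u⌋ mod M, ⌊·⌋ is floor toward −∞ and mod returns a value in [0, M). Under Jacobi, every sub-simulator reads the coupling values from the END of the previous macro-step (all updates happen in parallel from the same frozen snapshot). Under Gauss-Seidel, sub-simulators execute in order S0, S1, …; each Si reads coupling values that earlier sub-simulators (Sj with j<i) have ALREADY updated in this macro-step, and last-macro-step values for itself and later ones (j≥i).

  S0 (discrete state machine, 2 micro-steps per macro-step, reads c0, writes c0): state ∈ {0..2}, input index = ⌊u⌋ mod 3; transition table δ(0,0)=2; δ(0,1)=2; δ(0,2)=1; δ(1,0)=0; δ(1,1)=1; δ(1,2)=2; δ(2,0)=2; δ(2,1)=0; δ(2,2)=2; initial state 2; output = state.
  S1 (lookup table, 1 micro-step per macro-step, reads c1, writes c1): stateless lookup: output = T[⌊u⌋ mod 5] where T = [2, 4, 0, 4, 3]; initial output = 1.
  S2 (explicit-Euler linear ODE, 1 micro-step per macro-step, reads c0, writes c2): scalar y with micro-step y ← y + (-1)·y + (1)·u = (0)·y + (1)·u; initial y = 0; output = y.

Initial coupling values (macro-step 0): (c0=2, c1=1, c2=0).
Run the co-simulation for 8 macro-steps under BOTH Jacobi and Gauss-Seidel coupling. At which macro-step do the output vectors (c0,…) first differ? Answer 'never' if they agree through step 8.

[Jacobi] macro 1: S0 reads c0=2 → after 2×micro: 2; S1 reads c1=1 → after 1×micro: 4; S2 reads c0=2 → after 1×micro: 2 ⇒ (c0=2, c1=4, c2=2)
[Jacobi] macro 2: S0 reads c0=2 → after 2×micro: 2; S1 reads c1=4 → after 1×micro: 3; S2 reads c0=2 → after 1×micro: 2 ⇒ (c0=2, c1=3, c2=2)
[Jacobi] macro 3: S0 reads c0=2 → after 2×micro: 2; S1 reads c1=3 → after 1×micro: 4; S2 reads c0=2 → after 1×micro: 2 ⇒ (c0=2, c1=4, c2=2)
[Jacobi] macro 4: S0 reads c0=2 → after 2×micro: 2; S1 reads c1=4 → after 1×micro: 3; S2 reads c0=2 → after 1×micro: 2 ⇒ (c0=2, c1=3, c2=2)
[Jacobi] macro 5: S0 reads c0=2 → after 2×micro: 2; S1 reads c1=3 → after 1×micro: 4; S2 reads c0=2 → after 1×micro: 2 ⇒ (c0=2, c1=4, c2=2)
[Jacobi] macro 6: S0 reads c0=2 → after 2×micro: 2; S1 reads c1=4 → after 1×micro: 3; S2 reads c0=2 → after 1×micro: 2 ⇒ (c0=2, c1=3, c2=2)
[Jacobi] macro 7: S0 reads c0=2 → after 2×micro: 2; S1 reads c1=3 → after 1×micro: 4; S2 reads c0=2 → after 1×micro: 2 ⇒ (c0=2, c1=4, c2=2)
[Jacobi] macro 8: S0 reads c0=2 → after 2×micro: 2; S1 reads c1=4 → after 1×micro: 3; S2 reads c0=2 → after 1×micro: 2 ⇒ (c0=2, c1=3, c2=2)
[Gauss-Seidel] macro 1: S0 reads c0=2 → after 2×micro: 2; S1 reads c1=1 → after 1×micro: 4; S2 reads c0=2 → after 1×micro: 2 ⇒ (c0=2, c1=4, c2=2)
[Gauss-Seidel] macro 2: S0 reads c0=2 → after 2×micro: 2; S1 reads c1=4 → after 1×micro: 3; S2 reads c0=2 → after 1×micro: 2 ⇒ (c0=2, c1=3, c2=2)
[Gauss-Seidel] macro 3: S0 reads c0=2 → after 2×micro: 2; S1 reads c1=3 → after 1×micro: 4; S2 reads c0=2 → after 1×micro: 2 ⇒ (c0=2, c1=4, c2=2)
[Gauss-Seidel] macro 4: S0 reads c0=2 → after 2×micro: 2; S1 reads c1=4 → after 1×micro: 3; S2 reads c0=2 → after 1×micro: 2 ⇒ (c0=2, c1=3, c2=2)
[Gauss-Seidel] macro 5: S0 reads c0=2 → after 2×micro: 2; S1 reads c1=3 → after 1×micro: 4; S2 reads c0=2 → after 1×micro: 2 ⇒ (c0=2, c1=4, c2=2)
[Gauss-Seidel] macro 6: S0 reads c0=2 → after 2×micro: 2; S1 reads c1=4 → after 1×micro: 3; S2 reads c0=2 → after 1×micro: 2 ⇒ (c0=2, c1=3, c2=2)
[Gauss-Seidel] macro 7: S0 reads c0=2 → after 2×micro: 2; S1 reads c1=3 → after 1×micro: 4; S2 reads c0=2 → after 1×micro: 2 ⇒ (c0=2, c1=4, c2=2)
[Gauss-Seidel] macro 8: S0 reads c0=2 → after 2×micro: 2; S1 reads c1=4 → after 1×micro: 3; S2 reads c0=2 → after 1×micro: 2 ⇒ (c0=2, c1=3, c2=2)

first divergence at macro-step: never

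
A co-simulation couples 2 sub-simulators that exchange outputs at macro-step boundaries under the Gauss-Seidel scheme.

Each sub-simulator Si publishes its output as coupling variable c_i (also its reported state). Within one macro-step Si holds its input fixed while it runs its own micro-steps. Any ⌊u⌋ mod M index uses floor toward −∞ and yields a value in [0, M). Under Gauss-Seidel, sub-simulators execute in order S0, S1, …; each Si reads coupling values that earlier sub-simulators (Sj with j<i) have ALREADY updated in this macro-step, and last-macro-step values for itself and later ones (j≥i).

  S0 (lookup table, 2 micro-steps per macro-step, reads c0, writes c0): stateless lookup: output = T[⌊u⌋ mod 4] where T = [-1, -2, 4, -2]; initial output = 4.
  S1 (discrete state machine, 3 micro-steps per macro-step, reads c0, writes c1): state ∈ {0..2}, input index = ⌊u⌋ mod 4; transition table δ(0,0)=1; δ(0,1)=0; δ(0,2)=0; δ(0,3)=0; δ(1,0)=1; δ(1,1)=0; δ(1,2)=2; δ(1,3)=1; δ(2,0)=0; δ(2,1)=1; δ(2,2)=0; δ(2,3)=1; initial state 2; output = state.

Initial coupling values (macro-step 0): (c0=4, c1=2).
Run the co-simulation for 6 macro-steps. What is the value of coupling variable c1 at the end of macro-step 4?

c1 at macro-step 4 = 1

macro 1: S0 reads c0=4 → after 2×micro: -1; S1 reads c0=-1 → after 3×micro: 1 ⇒ (c0=-1, c1=1)
macro 2: S0 reads c0=-1 → after 2×micro: -2; S1 reads c0=-2 → after 3×micro: 0 ⇒ (c0=-2, c1=0)
macro 3: S0 reads c0=-2 → after 2×micro: 4; S1 reads c0=4 → after 3×micro: 1 ⇒ (c0=4, c1=1)
macro 4: S0 reads c0=4 → after 2×micro: -1; S1 reads c0=-1 → after 3×micro: 1 ⇒ (c0=-1, c1=1)
macro 5: S0 reads c0=-1 → after 2×micro: -2; S1 reads c0=-2 → after 3×micro: 0 ⇒ (c0=-2, c1=0)
macro 6: S0 reads c0=-2 → after 2×micro: 4; S1 reads c0=4 → after 3×micro: 1 ⇒ (c0=4, c1=1)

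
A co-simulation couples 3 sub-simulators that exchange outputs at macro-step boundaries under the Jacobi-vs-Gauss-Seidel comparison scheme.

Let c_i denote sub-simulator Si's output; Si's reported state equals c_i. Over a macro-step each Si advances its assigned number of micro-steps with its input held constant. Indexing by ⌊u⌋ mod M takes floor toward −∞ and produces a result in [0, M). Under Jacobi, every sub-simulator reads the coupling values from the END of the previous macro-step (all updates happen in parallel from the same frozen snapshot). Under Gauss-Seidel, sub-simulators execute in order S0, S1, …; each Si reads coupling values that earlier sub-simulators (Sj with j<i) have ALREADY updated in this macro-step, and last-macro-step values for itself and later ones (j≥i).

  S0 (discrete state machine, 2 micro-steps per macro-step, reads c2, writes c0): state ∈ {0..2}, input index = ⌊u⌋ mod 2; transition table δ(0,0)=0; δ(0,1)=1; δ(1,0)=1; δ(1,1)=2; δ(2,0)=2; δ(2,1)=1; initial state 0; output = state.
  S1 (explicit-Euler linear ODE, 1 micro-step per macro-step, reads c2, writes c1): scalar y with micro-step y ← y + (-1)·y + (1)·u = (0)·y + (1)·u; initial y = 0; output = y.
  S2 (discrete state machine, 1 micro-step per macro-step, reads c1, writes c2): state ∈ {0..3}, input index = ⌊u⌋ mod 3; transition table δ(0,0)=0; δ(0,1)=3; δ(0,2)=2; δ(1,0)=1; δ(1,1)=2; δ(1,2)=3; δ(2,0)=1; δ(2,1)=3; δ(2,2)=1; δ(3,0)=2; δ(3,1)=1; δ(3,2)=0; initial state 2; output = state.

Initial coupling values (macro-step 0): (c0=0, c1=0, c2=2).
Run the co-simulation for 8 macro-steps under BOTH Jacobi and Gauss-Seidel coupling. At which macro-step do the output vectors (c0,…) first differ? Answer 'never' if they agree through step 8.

first divergence at macro-step: 2

[Jacobi] macro 1: S0 reads c2=2 → after 2×micro: 0; S1 reads c2=2 → after 1×micro: 2; S2 reads c1=0 → after 1×micro: 1 ⇒ (c0=0, c1=2, c2=1)
[Jacobi] macro 2: S0 reads c2=1 → after 2×micro: 2; S1 reads c2=1 → after 1×micro: 1; S2 reads c1=2 → after 1×micro: 3 ⇒ (c0=2, c1=1, c2=3)
[Jacobi] macro 3: S0 reads c2=3 → after 2×micro: 2; S1 reads c2=3 → after 1×micro: 3; S2 reads c1=1 → after 1×micro: 1 ⇒ (c0=2, c1=3, c2=1)
[Jacobi] macro 4: S0 reads c2=1 → after 2×micro: 2; S1 reads c2=1 → after 1×micro: 1; S2 reads c1=3 → after 1×micro: 1 ⇒ (c0=2, c1=1, c2=1)
[Jacobi] macro 5: S0 reads c2=1 → after 2×micro: 2; S1 reads c2=1 → after 1×micro: 1; S2 reads c1=1 → after 1×micro: 2 ⇒ (c0=2, c1=1, c2=2)
[Jacobi] macro 6: S0 reads c2=2 → after 2×micro: 2; S1 reads c2=2 → after 1×micro: 2; S2 reads c1=1 → after 1×micro: 3 ⇒ (c0=2, c1=2, c2=3)
[Jacobi] macro 7: S0 reads c2=3 → after 2×micro: 2; S1 reads c2=3 → after 1×micro: 3; S2 reads c1=2 → after 1×micro: 0 ⇒ (c0=2, c1=3, c2=0)
[Jacobi] macro 8: S0 reads c2=0 → after 2×micro: 2; S1 reads c2=0 → after 1×micro: 0; S2 reads c1=3 → after 1×micro: 0 ⇒ (c0=2, c1=0, c2=0)
[Gauss-Seidel] macro 1: S0 reads c2=2 → after 2×micro: 0; S1 reads c2=2 → after 1×micro: 2; S2 reads c1=2 → after 1×micro: 1 ⇒ (c0=0, c1=2, c2=1)
[Gauss-Seidel] macro 2: S0 reads c2=1 → after 2×micro: 2; S1 reads c2=1 → after 1×micro: 1; S2 reads c1=1 → after 1×micro: 2 ⇒ (c0=2, c1=1, c2=2)
[Gauss-Seidel] macro 3: S0 reads c2=2 → after 2×micro: 2; S1 reads c2=2 → after 1×micro: 2; S2 reads c1=2 → after 1×micro: 1 ⇒ (c0=2, c1=2, c2=1)
[Gauss-Seidel] macro 4: S0 reads c2=1 → after 2×micro: 2; S1 reads c2=1 → after 1×micro: 1; S2 reads c1=1 → after 1×micro: 2 ⇒ (c0=2, c1=1, c2=2)
[Gauss-Seidel] macro 5: S0 reads c2=2 → after 2×micro: 2; S1 reads c2=2 → after 1×micro: 2; S2 reads c1=2 → after 1×micro: 1 ⇒ (c0=2, c1=2, c2=1)
[Gauss-Seidel] macro 6: S0 reads c2=1 → after 2×micro: 2; S1 reads c2=1 → after 1×micro: 1; S2 reads c1=1 → after 1×micro: 2 ⇒ (c0=2, c1=1, c2=2)
[Gauss-Seidel] macro 7: S0 reads c2=2 → after 2×micro: 2; S1 reads c2=2 → after 1×micro: 2; S2 reads c1=2 → after 1×micro: 1 ⇒ (c0=2, c1=2, c2=1)
[Gauss-Seidel] macro 8: S0 reads c2=1 → after 2×micro: 2; S1 reads c2=1 → after 1×micro: 1; S2 reads c1=1 → after 1×micro: 2 ⇒ (c0=2, c1=1, c2=2)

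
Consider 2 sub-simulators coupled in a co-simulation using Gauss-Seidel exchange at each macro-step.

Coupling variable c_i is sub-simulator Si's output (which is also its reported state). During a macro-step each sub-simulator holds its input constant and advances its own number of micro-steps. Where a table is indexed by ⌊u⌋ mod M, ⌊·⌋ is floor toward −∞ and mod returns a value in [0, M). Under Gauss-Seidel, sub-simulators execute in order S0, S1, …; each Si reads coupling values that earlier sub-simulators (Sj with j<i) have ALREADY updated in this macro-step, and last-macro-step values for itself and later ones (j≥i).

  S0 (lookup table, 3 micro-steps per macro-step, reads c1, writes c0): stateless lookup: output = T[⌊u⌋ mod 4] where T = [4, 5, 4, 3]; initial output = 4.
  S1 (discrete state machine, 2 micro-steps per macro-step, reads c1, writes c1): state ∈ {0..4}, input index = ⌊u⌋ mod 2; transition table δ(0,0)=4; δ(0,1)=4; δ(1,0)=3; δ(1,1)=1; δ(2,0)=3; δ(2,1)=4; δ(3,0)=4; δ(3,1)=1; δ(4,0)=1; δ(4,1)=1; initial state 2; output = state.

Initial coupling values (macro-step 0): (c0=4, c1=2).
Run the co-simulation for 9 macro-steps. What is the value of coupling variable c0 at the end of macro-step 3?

c0 at macro-step 3 = 3

macro 1: S0 reads c1=2 → after 3×micro: 4; S1 reads c1=2 → after 2×micro: 4 ⇒ (c0=4, c1=4)
macro 2: S0 reads c1=4 → after 3×micro: 4; S1 reads c1=4 → after 2×micro: 3 ⇒ (c0=4, c1=3)
macro 3: S0 reads c1=3 → after 3×micro: 3; S1 reads c1=3 → after 2×micro: 1 ⇒ (c0=3, c1=1)
macro 4: S0 reads c1=1 → after 3×micro: 5; S1 reads c1=1 → after 2×micro: 1 ⇒ (c0=5, c1=1)
macro 5: S0 reads c1=1 → after 3×micro: 5; S1 reads c1=1 → after 2×micro: 1 ⇒ (c0=5, c1=1)
macro 6: S0 reads c1=1 → after 3×micro: 5; S1 reads c1=1 → after 2×micro: 1 ⇒ (c0=5, c1=1)
macro 7: S0 reads c1=1 → after 3×micro: 5; S1 reads c1=1 → after 2×micro: 1 ⇒ (c0=5, c1=1)
macro 8: S0 reads c1=1 → after 3×micro: 5; S1 reads c1=1 → after 2×micro: 1 ⇒ (c0=5, c1=1)
macro 9: S0 reads c1=1 → after 3×micro: 5; S1 reads c1=1 → after 2×micro: 1 ⇒ (c0=5, c1=1)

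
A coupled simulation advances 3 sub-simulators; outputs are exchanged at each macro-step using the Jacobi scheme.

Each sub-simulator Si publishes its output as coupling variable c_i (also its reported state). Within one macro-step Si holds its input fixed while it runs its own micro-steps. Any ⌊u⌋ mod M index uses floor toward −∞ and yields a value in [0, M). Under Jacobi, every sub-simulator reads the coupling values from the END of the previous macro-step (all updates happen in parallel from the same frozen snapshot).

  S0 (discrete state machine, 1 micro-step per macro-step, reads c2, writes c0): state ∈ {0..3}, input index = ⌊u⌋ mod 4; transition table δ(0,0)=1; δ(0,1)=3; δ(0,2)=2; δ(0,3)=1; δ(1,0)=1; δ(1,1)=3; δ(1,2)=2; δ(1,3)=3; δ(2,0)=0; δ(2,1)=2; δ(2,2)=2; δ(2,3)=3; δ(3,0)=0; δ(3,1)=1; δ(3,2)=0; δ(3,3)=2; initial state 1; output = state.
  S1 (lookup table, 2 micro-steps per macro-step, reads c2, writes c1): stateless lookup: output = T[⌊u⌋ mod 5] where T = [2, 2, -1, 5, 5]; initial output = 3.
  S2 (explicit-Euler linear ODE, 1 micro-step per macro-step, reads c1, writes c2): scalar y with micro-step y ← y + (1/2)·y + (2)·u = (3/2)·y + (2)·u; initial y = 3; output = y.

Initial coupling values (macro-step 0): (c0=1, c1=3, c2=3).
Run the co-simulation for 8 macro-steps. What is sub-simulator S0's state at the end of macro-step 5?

S0 state at macro-step 5 = 1

macro 1: S0 reads c2=3 → after 1×micro: 3; S1 reads c2=3 → after 2×micro: 5; S2 reads c1=3 → after 1×micro: 21/2 ⇒ (c0=3, c1=5, c2=21/2)
macro 2: S0 reads c2=21/2 → after 1×micro: 0; S1 reads c2=21/2 → after 2×micro: 2; S2 reads c1=5 → after 1×micro: 103/4 ⇒ (c0=0, c1=2, c2=103/4)
macro 3: S0 reads c2=103/4 → after 1×micro: 3; S1 reads c2=103/4 → after 2×micro: 2; S2 reads c1=2 → after 1×micro: 341/8 ⇒ (c0=3, c1=2, c2=341/8)
macro 4: S0 reads c2=341/8 → after 1×micro: 0; S1 reads c2=341/8 → after 2×micro: -1; S2 reads c1=2 → after 1×micro: 1087/16 ⇒ (c0=0, c1=-1, c2=1087/16)
macro 5: S0 reads c2=1087/16 → after 1×micro: 1; S1 reads c2=1087/16 → after 2×micro: -1; S2 reads c1=-1 → after 1×micro: 3197/32 ⇒ (c0=1, c1=-1, c2=3197/32)
macro 6: S0 reads c2=3197/32 → after 1×micro: 3; S1 reads c2=3197/32 → after 2×micro: 5; S2 reads c1=-1 → after 1×micro: 9463/64 ⇒ (c0=3, c1=5, c2=9463/64)
macro 7: S0 reads c2=9463/64 → after 1×micro: 2; S1 reads c2=9463/64 → after 2×micro: -1; S2 reads c1=5 → after 1×micro: 29669/128 ⇒ (c0=2, c1=-1, c2=29669/128)
macro 8: S0 reads c2=29669/128 → after 1×micro: 3; S1 reads c2=29669/128 → after 2×micro: 2; S2 reads c1=-1 → after 1×micro: 88495/256 ⇒ (c0=3, c1=2, c2=88495/256)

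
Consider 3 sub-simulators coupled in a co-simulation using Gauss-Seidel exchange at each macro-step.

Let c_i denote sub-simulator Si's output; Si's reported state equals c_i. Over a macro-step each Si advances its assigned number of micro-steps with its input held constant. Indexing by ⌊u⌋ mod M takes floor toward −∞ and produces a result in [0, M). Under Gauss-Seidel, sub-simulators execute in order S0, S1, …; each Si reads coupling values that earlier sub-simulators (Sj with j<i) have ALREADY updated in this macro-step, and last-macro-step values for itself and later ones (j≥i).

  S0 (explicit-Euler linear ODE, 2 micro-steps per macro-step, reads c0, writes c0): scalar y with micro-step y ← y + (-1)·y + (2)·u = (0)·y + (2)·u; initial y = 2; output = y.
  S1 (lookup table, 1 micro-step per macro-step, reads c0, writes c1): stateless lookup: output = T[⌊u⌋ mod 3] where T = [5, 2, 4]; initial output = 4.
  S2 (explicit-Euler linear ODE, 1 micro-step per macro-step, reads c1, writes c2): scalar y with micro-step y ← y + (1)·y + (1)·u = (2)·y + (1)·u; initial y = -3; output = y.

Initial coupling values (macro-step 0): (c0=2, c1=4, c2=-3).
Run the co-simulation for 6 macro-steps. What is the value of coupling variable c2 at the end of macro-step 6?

c2 at macro-step 6 = -24

macro 1: S0 reads c0=2 → after 2×micro: 4; S1 reads c0=4 → after 1×micro: 2; S2 reads c1=2 → after 1×micro: -4 ⇒ (c0=4, c1=2, c2=-4)
macro 2: S0 reads c0=4 → after 2×micro: 8; S1 reads c0=8 → after 1×micro: 4; S2 reads c1=4 → after 1×micro: -4 ⇒ (c0=8, c1=4, c2=-4)
macro 3: S0 reads c0=8 → after 2×micro: 16; S1 reads c0=16 → after 1×micro: 2; S2 reads c1=2 → after 1×micro: -6 ⇒ (c0=16, c1=2, c2=-6)
macro 4: S0 reads c0=16 → after 2×micro: 32; S1 reads c0=32 → after 1×micro: 4; S2 reads c1=4 → after 1×micro: -8 ⇒ (c0=32, c1=4, c2=-8)
macro 5: S0 reads c0=32 → after 2×micro: 64; S1 reads c0=64 → after 1×micro: 2; S2 reads c1=2 → after 1×micro: -14 ⇒ (c0=64, c1=2, c2=-14)
macro 6: S0 reads c0=64 → after 2×micro: 128; S1 reads c0=128 → after 1×micro: 4; S2 reads c1=4 → after 1×micro: -24 ⇒ (c0=128, c1=4, c2=-24)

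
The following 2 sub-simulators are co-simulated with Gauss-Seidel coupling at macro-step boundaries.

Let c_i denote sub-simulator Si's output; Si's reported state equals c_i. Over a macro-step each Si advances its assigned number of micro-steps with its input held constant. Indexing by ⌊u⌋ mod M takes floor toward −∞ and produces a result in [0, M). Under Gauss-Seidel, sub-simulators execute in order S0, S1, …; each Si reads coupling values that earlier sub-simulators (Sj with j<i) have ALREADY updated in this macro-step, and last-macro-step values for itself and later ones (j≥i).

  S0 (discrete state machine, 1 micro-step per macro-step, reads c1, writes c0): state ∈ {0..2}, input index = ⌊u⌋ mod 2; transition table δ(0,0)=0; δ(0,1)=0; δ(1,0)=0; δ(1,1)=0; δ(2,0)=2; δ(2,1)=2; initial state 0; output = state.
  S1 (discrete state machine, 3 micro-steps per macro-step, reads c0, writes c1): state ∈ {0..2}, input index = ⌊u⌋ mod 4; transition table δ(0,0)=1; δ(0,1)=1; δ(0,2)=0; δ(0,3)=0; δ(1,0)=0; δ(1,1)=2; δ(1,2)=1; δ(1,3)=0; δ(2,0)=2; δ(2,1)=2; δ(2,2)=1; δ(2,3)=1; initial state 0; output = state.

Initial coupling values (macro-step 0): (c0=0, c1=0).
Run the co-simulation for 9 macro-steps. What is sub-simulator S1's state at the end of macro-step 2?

macro 1: S0 reads c1=0 → after 1×micro: 0; S1 reads c0=0 → after 3×micro: 1 ⇒ (c0=0, c1=1)
macro 2: S0 reads c1=1 → after 1×micro: 0; S1 reads c0=0 → after 3×micro: 0 ⇒ (c0=0, c1=0)
macro 3: S0 reads c1=0 → after 1×micro: 0; S1 reads c0=0 → after 3×micro: 1 ⇒ (c0=0, c1=1)
macro 4: S0 reads c1=1 → after 1×micro: 0; S1 reads c0=0 → after 3×micro: 0 ⇒ (c0=0, c1=0)
macro 5: S0 reads c1=0 → after 1×micro: 0; S1 reads c0=0 → after 3×micro: 1 ⇒ (c0=0, c1=1)
macro 6: S0 reads c1=1 → after 1×micro: 0; S1 reads c0=0 → after 3×micro: 0 ⇒ (c0=0, c1=0)
macro 7: S0 reads c1=0 → after 1×micro: 0; S1 reads c0=0 → after 3×micro: 1 ⇒ (c0=0, c1=1)
macro 8: S0 reads c1=1 → after 1×micro: 0; S1 reads c0=0 → after 3×micro: 0 ⇒ (c0=0, c1=0)
macro 9: S0 reads c1=0 → after 1×micro: 0; S1 reads c0=0 → after 3×micro: 1 ⇒ (c0=0, c1=1)

S1 state at macro-step 2 = 0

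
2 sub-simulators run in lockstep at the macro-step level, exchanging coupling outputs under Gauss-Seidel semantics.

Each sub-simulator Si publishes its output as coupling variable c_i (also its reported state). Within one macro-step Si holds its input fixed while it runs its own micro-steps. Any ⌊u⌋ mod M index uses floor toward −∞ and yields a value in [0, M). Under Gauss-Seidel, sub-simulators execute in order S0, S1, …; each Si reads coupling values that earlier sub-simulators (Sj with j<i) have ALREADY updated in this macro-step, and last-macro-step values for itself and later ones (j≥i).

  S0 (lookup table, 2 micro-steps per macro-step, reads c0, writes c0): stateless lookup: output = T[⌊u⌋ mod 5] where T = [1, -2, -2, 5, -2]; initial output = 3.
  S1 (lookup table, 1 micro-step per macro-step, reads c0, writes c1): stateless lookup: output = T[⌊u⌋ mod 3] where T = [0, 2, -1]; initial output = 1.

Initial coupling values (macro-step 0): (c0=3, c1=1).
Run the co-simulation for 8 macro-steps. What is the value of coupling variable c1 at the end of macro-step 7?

c1 at macro-step 7 = -1

macro 1: S0 reads c0=3 → after 2×micro: 5; S1 reads c0=5 → after 1×micro: -1 ⇒ (c0=5, c1=-1)
macro 2: S0 reads c0=5 → after 2×micro: 1; S1 reads c0=1 → after 1×micro: 2 ⇒ (c0=1, c1=2)
macro 3: S0 reads c0=1 → after 2×micro: -2; S1 reads c0=-2 → after 1×micro: 2 ⇒ (c0=-2, c1=2)
macro 4: S0 reads c0=-2 → after 2×micro: 5; S1 reads c0=5 → after 1×micro: -1 ⇒ (c0=5, c1=-1)
macro 5: S0 reads c0=5 → after 2×micro: 1; S1 reads c0=1 → after 1×micro: 2 ⇒ (c0=1, c1=2)
macro 6: S0 reads c0=1 → after 2×micro: -2; S1 reads c0=-2 → after 1×micro: 2 ⇒ (c0=-2, c1=2)
macro 7: S0 reads c0=-2 → after 2×micro: 5; S1 reads c0=5 → after 1×micro: -1 ⇒ (c0=5, c1=-1)
macro 8: S0 reads c0=5 → after 2×micro: 1; S1 reads c0=1 → after 1×micro: 2 ⇒ (c0=1, c1=2)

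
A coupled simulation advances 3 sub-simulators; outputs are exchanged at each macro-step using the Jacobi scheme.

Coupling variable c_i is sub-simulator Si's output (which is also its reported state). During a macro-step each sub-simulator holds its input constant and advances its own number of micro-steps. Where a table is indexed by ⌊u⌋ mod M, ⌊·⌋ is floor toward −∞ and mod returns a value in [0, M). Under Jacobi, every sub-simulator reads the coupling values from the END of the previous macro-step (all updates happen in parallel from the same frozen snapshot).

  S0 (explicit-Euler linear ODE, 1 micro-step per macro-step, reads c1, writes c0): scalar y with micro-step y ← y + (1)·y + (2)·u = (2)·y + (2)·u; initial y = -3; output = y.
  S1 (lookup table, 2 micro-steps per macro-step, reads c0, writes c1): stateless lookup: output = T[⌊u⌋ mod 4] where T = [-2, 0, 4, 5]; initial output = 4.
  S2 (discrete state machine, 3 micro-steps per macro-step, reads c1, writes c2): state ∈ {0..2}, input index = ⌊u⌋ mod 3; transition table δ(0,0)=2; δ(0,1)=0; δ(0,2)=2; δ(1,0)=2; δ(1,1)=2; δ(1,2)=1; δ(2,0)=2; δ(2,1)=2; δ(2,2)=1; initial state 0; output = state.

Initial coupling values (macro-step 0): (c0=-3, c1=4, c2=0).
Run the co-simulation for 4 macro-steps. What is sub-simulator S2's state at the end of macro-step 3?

S2 state at macro-step 3 = 2

macro 1: S0 reads c1=4 → after 1×micro: 2; S1 reads c0=-3 → after 2×micro: 0; S2 reads c1=4 → after 3×micro: 0 ⇒ (c0=2, c1=0, c2=0)
macro 2: S0 reads c1=0 → after 1×micro: 4; S1 reads c0=2 → after 2×micro: 4; S2 reads c1=0 → after 3×micro: 2 ⇒ (c0=4, c1=4, c2=2)
macro 3: S0 reads c1=4 → after 1×micro: 16; S1 reads c0=4 → after 2×micro: -2; S2 reads c1=4 → after 3×micro: 2 ⇒ (c0=16, c1=-2, c2=2)
macro 4: S0 reads c1=-2 → after 1×micro: 28; S1 reads c0=16 → after 2×micro: -2; S2 reads c1=-2 → after 3×micro: 2 ⇒ (c0=28, c1=-2, c2=2)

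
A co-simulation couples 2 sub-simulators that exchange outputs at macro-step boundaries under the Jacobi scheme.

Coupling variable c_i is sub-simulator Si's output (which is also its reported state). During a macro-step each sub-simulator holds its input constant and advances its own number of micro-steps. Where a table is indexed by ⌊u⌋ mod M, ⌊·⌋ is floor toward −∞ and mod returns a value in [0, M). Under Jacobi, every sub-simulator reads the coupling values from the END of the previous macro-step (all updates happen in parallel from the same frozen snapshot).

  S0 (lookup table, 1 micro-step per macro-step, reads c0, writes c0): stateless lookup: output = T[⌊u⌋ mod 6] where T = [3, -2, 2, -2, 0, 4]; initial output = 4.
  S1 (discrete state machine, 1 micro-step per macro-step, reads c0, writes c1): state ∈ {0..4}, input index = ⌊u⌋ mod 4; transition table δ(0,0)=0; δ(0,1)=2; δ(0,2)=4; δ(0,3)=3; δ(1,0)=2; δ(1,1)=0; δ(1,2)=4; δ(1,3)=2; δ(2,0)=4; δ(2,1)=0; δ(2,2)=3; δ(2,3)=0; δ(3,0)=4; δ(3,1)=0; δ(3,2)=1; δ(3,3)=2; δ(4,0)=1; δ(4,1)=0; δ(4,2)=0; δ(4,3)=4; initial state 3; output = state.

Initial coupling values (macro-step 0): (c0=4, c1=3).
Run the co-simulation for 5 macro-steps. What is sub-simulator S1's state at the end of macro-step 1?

S1 state at macro-step 1 = 4

macro 1: S0 reads c0=4 → after 1×micro: 0; S1 reads c0=4 → after 1×micro: 4 ⇒ (c0=0, c1=4)
macro 2: S0 reads c0=0 → after 1×micro: 3; S1 reads c0=0 → after 1×micro: 1 ⇒ (c0=3, c1=1)
macro 3: S0 reads c0=3 → after 1×micro: -2; S1 reads c0=3 → after 1×micro: 2 ⇒ (c0=-2, c1=2)
macro 4: S0 reads c0=-2 → after 1×micro: 0; S1 reads c0=-2 → after 1×micro: 3 ⇒ (c0=0, c1=3)
macro 5: S0 reads c0=0 → after 1×micro: 3; S1 reads c0=0 → after 1×micro: 4 ⇒ (c0=3, c1=4)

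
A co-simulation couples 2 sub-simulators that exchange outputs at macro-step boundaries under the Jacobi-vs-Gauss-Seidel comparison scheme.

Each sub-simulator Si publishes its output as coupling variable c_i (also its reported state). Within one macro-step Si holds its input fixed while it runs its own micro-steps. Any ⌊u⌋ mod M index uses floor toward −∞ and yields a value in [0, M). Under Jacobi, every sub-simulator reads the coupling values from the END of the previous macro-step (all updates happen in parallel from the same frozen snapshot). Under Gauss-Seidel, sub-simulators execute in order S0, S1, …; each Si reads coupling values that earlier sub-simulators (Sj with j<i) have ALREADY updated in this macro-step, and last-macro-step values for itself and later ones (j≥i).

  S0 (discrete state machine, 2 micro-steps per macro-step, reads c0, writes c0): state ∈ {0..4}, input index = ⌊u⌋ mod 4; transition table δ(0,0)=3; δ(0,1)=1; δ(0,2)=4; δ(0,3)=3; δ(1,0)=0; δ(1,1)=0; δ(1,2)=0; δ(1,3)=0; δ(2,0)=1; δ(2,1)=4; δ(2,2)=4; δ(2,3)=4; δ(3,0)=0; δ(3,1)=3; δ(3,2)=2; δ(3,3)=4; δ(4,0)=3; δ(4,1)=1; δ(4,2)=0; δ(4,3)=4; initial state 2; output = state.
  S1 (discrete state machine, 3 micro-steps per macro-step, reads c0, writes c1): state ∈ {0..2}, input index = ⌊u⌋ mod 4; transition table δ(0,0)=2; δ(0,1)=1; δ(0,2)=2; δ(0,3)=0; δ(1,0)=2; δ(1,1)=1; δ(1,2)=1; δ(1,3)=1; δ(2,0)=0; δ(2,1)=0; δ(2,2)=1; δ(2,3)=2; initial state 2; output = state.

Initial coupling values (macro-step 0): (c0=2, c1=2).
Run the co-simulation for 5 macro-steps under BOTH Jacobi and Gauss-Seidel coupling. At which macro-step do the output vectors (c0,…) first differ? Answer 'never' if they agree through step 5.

first divergence at macro-step: 1

[Jacobi] macro 1: S0 reads c0=2 → after 2×micro: 0; S1 reads c0=2 → after 3×micro: 1 ⇒ (c0=0, c1=1)
[Jacobi] macro 2: S0 reads c0=0 → after 2×micro: 0; S1 reads c0=0 → after 3×micro: 2 ⇒ (c0=0, c1=2)
[Jacobi] macro 3: S0 reads c0=0 → after 2×micro: 0; S1 reads c0=0 → after 3×micro: 0 ⇒ (c0=0, c1=0)
[Jacobi] macro 4: S0 reads c0=0 → after 2×micro: 0; S1 reads c0=0 → after 3×micro: 2 ⇒ (c0=0, c1=2)
[Jacobi] macro 5: S0 reads c0=0 → after 2×micro: 0; S1 reads c0=0 → after 3×micro: 0 ⇒ (c0=0, c1=0)
[Gauss-Seidel] macro 1: S0 reads c0=2 → after 2×micro: 0; S1 reads c0=0 → after 3×micro: 0 ⇒ (c0=0, c1=0)
[Gauss-Seidel] macro 2: S0 reads c0=0 → after 2×micro: 0; S1 reads c0=0 → after 3×micro: 2 ⇒ (c0=0, c1=2)
[Gauss-Seidel] macro 3: S0 reads c0=0 → after 2×micro: 0; S1 reads c0=0 → after 3×micro: 0 ⇒ (c0=0, c1=0)
[Gauss-Seidel] macro 4: S0 reads c0=0 → after 2×micro: 0; S1 reads c0=0 → after 3×micro: 2 ⇒ (c0=0, c1=2)
[Gauss-Seidel] macro 5: S0 reads c0=0 → after 2×micro: 0; S1 reads c0=0 → after 3×micro: 0 ⇒ (c0=0, c1=0)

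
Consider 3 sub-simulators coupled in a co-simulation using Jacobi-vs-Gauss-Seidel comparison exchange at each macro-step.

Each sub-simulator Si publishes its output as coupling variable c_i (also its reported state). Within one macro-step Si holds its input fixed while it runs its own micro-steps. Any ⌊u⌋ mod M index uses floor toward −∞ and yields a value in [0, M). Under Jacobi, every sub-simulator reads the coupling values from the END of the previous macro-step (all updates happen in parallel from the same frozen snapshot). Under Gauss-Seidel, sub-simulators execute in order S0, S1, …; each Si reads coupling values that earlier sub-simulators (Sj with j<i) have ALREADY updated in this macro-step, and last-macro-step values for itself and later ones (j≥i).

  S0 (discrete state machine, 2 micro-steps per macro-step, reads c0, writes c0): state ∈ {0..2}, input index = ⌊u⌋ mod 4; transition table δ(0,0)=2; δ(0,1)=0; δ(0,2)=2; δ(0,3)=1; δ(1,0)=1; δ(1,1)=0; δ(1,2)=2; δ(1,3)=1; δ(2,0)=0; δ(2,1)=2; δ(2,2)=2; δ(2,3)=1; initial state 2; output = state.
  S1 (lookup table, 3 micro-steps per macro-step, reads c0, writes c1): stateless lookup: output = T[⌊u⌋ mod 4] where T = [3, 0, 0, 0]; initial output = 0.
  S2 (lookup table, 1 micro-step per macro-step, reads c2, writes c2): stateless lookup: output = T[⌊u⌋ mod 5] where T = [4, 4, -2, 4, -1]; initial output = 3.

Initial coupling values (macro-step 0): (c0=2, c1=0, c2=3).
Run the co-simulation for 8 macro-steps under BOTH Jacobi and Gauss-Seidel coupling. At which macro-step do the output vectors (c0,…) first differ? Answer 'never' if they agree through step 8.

[Jacobi] macro 1: S0 reads c0=2 → after 2×micro: 2; S1 reads c0=2 → after 3×micro: 0; S2 reads c2=3 → after 1×micro: 4 ⇒ (c0=2, c1=0, c2=4)
[Jacobi] macro 2: S0 reads c0=2 → after 2×micro: 2; S1 reads c0=2 → after 3×micro: 0; S2 reads c2=4 → after 1×micro: -1 ⇒ (c0=2, c1=0, c2=-1)
[Jacobi] macro 3: S0 reads c0=2 → after 2×micro: 2; S1 reads c0=2 → after 3×micro: 0; S2 reads c2=-1 → after 1×micro: -1 ⇒ (c0=2, c1=0, c2=-1)
[Jacobi] macro 4: S0 reads c0=2 → after 2×micro: 2; S1 reads c0=2 → after 3×micro: 0; S2 reads c2=-1 → after 1×micro: -1 ⇒ (c0=2, c1=0, c2=-1)
[Jacobi] macro 5: S0 reads c0=2 → after 2×micro: 2; S1 reads c0=2 → after 3×micro: 0; S2 reads c2=-1 → after 1×micro: -1 ⇒ (c0=2, c1=0, c2=-1)
[Jacobi] macro 6: S0 reads c0=2 → after 2×micro: 2; S1 reads c0=2 → after 3×micro: 0; S2 reads c2=-1 → after 1×micro: -1 ⇒ (c0=2, c1=0, c2=-1)
[Jacobi] macro 7: S0 reads c0=2 → after 2×micro: 2; S1 reads c0=2 → after 3×micro: 0; S2 reads c2=-1 → after 1×micro: -1 ⇒ (c0=2, c1=0, c2=-1)
[Jacobi] macro 8: S0 reads c0=2 → after 2×micro: 2; S1 reads c0=2 → after 3×micro: 0; S2 reads c2=-1 → after 1×micro: -1 ⇒ (c0=2, c1=0, c2=-1)
[Gauss-Seidel] macro 1: S0 reads c0=2 → after 2×micro: 2; S1 reads c0=2 → after 3×micro: 0; S2 reads c2=3 → after 1×micro: 4 ⇒ (c0=2, c1=0, c2=4)
[Gauss-Seidel] macro 2: S0 reads c0=2 → after 2×micro: 2; S1 reads c0=2 → after 3×micro: 0; S2 reads c2=4 → after 1×micro: -1 ⇒ (c0=2, c1=0, c2=-1)
[Gauss-Seidel] macro 3: S0 reads c0=2 → after 2×micro: 2; S1 reads c0=2 → after 3×micro: 0; S2 reads c2=-1 → after 1×micro: -1 ⇒ (c0=2, c1=0, c2=-1)
[Gauss-Seidel] macro 4: S0 reads c0=2 → after 2×micro: 2; S1 reads c0=2 → after 3×micro: 0; S2 reads c2=-1 → after 1×micro: -1 ⇒ (c0=2, c1=0, c2=-1)
[Gauss-Seidel] macro 5: S0 reads c0=2 → after 2×micro: 2; S1 reads c0=2 → after 3×micro: 0; S2 reads c2=-1 → after 1×micro: -1 ⇒ (c0=2, c1=0, c2=-1)
[Gauss-Seidel] macro 6: S0 reads c0=2 → after 2×micro: 2; S1 reads c0=2 → after 3×micro: 0; S2 reads c2=-1 → after 1×micro: -1 ⇒ (c0=2, c1=0, c2=-1)
[Gauss-Seidel] macro 7: S0 reads c0=2 → after 2×micro: 2; S1 reads c0=2 → after 3×micro: 0; S2 reads c2=-1 → after 1×micro: -1 ⇒ (c0=2, c1=0, c2=-1)
[Gauss-Seidel] macro 8: S0 reads c0=2 → after 2×micro: 2; S1 reads c0=2 → after 3×micro: 0; S2 reads c2=-1 → after 1×micro: -1 ⇒ (c0=2, c1=0, c2=-1)

first divergence at macro-step: never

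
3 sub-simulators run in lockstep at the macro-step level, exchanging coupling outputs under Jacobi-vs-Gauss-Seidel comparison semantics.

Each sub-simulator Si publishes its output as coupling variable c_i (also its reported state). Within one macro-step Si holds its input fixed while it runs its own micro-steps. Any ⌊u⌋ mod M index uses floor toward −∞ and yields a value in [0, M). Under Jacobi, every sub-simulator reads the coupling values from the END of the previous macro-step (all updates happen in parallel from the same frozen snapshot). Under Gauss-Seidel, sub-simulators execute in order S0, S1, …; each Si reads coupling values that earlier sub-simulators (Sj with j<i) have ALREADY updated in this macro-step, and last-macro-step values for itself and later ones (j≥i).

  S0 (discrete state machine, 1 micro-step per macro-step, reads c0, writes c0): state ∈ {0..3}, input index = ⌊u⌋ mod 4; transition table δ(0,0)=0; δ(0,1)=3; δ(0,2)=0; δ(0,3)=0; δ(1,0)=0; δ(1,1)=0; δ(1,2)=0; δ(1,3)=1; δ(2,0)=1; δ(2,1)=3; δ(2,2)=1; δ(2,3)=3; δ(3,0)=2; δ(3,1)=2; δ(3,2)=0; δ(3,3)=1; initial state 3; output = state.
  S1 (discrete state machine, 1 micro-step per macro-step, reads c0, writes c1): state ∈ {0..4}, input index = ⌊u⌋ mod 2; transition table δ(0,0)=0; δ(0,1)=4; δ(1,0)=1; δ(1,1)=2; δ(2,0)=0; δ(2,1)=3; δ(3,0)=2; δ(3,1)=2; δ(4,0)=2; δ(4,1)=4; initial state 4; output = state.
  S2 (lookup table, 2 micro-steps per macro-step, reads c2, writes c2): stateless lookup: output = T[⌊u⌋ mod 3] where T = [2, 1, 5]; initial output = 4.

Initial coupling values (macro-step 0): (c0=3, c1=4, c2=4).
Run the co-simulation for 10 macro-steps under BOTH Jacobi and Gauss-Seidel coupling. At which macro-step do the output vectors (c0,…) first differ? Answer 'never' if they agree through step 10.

first divergence at macro-step: 2

[Jacobi] macro 1: S0 reads c0=3 → after 1×micro: 1; S1 reads c0=3 → after 1×micro: 4; S2 reads c2=4 → after 2×micro: 1 ⇒ (c0=1, c1=4, c2=1)
[Jacobi] macro 2: S0 reads c0=1 → after 1×micro: 0; S1 reads c0=1 → after 1×micro: 4; S2 reads c2=1 → after 2×micro: 1 ⇒ (c0=0, c1=4, c2=1)
[Jacobi] macro 3: S0 reads c0=0 → after 1×micro: 0; S1 reads c0=0 → after 1×micro: 2; S2 reads c2=1 → after 2×micro: 1 ⇒ (c0=0, c1=2, c2=1)
[Jacobi] macro 4: S0 reads c0=0 → after 1×micro: 0; S1 reads c0=0 → after 1×micro: 0; S2 reads c2=1 → after 2×micro: 1 ⇒ (c0=0, c1=0, c2=1)
[Jacobi] macro 5: S0 reads c0=0 → after 1×micro: 0; S1 reads c0=0 → after 1×micro: 0; S2 reads c2=1 → after 2×micro: 1 ⇒ (c0=0, c1=0, c2=1)
[Jacobi] macro 6: S0 reads c0=0 → after 1×micro: 0; S1 reads c0=0 → after 1×micro: 0; S2 reads c2=1 → after 2×micro: 1 ⇒ (c0=0, c1=0, c2=1)
[Jacobi] macro 7: S0 reads c0=0 → after 1×micro: 0; S1 reads c0=0 → after 1×micro: 0; S2 reads c2=1 → after 2×micro: 1 ⇒ (c0=0, c1=0, c2=1)
[Jacobi] macro 8: S0 reads c0=0 → after 1×micro: 0; S1 reads c0=0 → after 1×micro: 0; S2 reads c2=1 → after 2×micro: 1 ⇒ (c0=0, c1=0, c2=1)
[Jacobi] macro 9: S0 reads c0=0 → after 1×micro: 0; S1 reads c0=0 → after 1×micro: 0; S2 reads c2=1 → after 2×micro: 1 ⇒ (c0=0, c1=0, c2=1)
[Jacobi] macro 10: S0 reads c0=0 → after 1×micro: 0; S1 reads c0=0 → after 1×micro: 0; S2 reads c2=1 → after 2×micro: 1 ⇒ (c0=0, c1=0, c2=1)
[Gauss-Seidel] macro 1: S0 reads c0=3 → after 1×micro: 1; S1 reads c0=1 → after 1×micro: 4; S2 reads c2=4 → after 2×micro: 1 ⇒ (c0=1, c1=4, c2=1)
[Gauss-Seidel] macro 2: S0 reads c0=1 → after 1×micro: 0; S1 reads c0=0 → after 1×micro: 2; S2 reads c2=1 → after 2×micro: 1 ⇒ (c0=0, c1=2, c2=1)
[Gauss-Seidel] macro 3: S0 reads c0=0 → after 1×micro: 0; S1 reads c0=0 → after 1×micro: 0; S2 reads c2=1 → after 2×micro: 1 ⇒ (c0=0, c1=0, c2=1)
[Gauss-Seidel] macro 4: S0 reads c0=0 → after 1×micro: 0; S1 reads c0=0 → after 1×micro: 0; S2 reads c2=1 → after 2×micro: 1 ⇒ (c0=0, c1=0, c2=1)
[Gauss-Seidel] macro 5: S0 reads c0=0 → after 1×micro: 0; S1 reads c0=0 → after 1×micro: 0; S2 reads c2=1 → after 2×micro: 1 ⇒ (c0=0, c1=0, c2=1)
[Gauss-Seidel] macro 6: S0 reads c0=0 → after 1×micro: 0; S1 reads c0=0 → after 1×micro: 0; S2 reads c2=1 → after 2×micro: 1 ⇒ (c0=0, c1=0, c2=1)
[Gauss-Seidel] macro 7: S0 reads c0=0 → after 1×micro: 0; S1 reads c0=0 → after 1×micro: 0; S2 reads c2=1 → after 2×micro: 1 ⇒ (c0=0, c1=0, c2=1)
[Gauss-Seidel] macro 8: S0 reads c0=0 → after 1×micro: 0; S1 reads c0=0 → after 1×micro: 0; S2 reads c2=1 → after 2×micro: 1 ⇒ (c0=0, c1=0, c2=1)
[Gauss-Seidel] macro 9: S0 reads c0=0 → after 1×micro: 0; S1 reads c0=0 → after 1×micro: 0; S2 reads c2=1 → after 2×micro: 1 ⇒ (c0=0, c1=0, c2=1)
[Gauss-Seidel] macro 10: S0 reads c0=0 → after 1×micro: 0; S1 reads c0=0 → after 1×micro: 0; S2 reads c2=1 → after 2×micro: 1 ⇒ (c0=0, c1=0, c2=1)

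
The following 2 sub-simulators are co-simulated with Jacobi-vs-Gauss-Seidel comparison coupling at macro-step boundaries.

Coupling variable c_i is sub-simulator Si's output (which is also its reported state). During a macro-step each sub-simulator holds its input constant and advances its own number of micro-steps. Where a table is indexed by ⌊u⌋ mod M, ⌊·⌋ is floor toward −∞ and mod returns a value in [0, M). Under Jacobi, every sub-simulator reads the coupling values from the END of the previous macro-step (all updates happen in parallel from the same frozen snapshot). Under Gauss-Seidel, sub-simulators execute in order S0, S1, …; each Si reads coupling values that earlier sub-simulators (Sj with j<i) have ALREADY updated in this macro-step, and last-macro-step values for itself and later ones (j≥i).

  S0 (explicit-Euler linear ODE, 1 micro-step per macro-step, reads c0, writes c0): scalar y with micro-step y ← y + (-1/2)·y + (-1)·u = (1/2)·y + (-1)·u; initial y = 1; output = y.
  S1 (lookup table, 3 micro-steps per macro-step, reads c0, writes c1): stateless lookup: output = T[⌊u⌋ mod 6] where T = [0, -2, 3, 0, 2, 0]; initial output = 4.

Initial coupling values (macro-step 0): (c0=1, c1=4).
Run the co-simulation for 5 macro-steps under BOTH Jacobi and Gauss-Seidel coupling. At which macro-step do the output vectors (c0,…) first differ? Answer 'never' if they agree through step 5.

first divergence at macro-step: 1

[Jacobi] macro 1: S0 reads c0=1 → after 1×micro: -1/2; S1 reads c0=1 → after 3×micro: -2 ⇒ (c0=-1/2, c1=-2)
[Jacobi] macro 2: S0 reads c0=-1/2 → after 1×micro: 1/4; S1 reads c0=-1/2 → after 3×micro: 0 ⇒ (c0=1/4, c1=0)
[Jacobi] macro 3: S0 reads c0=1/4 → after 1×micro: -1/8; S1 reads c0=1/4 → after 3×micro: 0 ⇒ (c0=-1/8, c1=0)
[Jacobi] macro 4: S0 reads c0=-1/8 → after 1×micro: 1/16; S1 reads c0=-1/8 → after 3×micro: 0 ⇒ (c0=1/16, c1=0)
[Jacobi] macro 5: S0 reads c0=1/16 → after 1×micro: -1/32; S1 reads c0=1/16 → after 3×micro: 0 ⇒ (c0=-1/32, c1=0)
[Gauss-Seidel] macro 1: S0 reads c0=1 → after 1×micro: -1/2; S1 reads c0=-1/2 → after 3×micro: 0 ⇒ (c0=-1/2, c1=0)
[Gauss-Seidel] macro 2: S0 reads c0=-1/2 → after 1×micro: 1/4; S1 reads c0=1/4 → after 3×micro: 0 ⇒ (c0=1/4, c1=0)
[Gauss-Seidel] macro 3: S0 reads c0=1/4 → after 1×micro: -1/8; S1 reads c0=-1/8 → after 3×micro: 0 ⇒ (c0=-1/8, c1=0)
[Gauss-Seidel] macro 4: S0 reads c0=-1/8 → after 1×micro: 1/16; S1 reads c0=1/16 → after 3×micro: 0 ⇒ (c0=1/16, c1=0)
[Gauss-Seidel] macro 5: S0 reads c0=1/16 → after 1×micro: -1/32; S1 reads c0=-1/32 → after 3×micro: 0 ⇒ (c0=-1/32, c1=0)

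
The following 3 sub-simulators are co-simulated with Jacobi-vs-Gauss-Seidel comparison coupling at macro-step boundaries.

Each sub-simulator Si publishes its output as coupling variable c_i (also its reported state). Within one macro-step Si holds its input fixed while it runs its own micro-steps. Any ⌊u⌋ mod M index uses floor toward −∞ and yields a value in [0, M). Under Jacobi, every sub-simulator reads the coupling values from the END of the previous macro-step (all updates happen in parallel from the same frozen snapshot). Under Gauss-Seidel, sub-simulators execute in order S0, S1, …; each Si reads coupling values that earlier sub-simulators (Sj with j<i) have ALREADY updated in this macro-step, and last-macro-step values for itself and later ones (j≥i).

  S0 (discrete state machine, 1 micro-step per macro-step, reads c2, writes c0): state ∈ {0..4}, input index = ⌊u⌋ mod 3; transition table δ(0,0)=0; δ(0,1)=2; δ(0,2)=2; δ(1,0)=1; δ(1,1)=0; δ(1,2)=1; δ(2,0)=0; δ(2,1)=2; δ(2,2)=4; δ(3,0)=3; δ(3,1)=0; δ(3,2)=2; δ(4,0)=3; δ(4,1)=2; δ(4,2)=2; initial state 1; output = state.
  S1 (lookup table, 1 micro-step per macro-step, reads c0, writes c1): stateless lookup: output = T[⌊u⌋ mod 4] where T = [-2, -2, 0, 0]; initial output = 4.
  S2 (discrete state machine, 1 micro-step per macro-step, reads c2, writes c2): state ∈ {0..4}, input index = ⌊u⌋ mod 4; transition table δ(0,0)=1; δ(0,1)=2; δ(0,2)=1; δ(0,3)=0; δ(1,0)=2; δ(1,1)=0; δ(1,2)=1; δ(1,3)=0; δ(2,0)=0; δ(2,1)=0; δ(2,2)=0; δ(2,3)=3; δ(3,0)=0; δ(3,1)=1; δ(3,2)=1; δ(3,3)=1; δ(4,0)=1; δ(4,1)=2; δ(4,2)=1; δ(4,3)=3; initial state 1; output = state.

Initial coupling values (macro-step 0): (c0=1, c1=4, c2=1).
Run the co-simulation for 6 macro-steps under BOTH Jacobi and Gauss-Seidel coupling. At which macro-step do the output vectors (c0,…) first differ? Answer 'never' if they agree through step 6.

[Jacobi] macro 1: S0 reads c2=1 → after 1×micro: 0; S1 reads c0=1 → after 1×micro: -2; S2 reads c2=1 → after 1×micro: 0 ⇒ (c0=0, c1=-2, c2=0)
[Jacobi] macro 2: S0 reads c2=0 → after 1×micro: 0; S1 reads c0=0 → after 1×micro: -2; S2 reads c2=0 → after 1×micro: 1 ⇒ (c0=0, c1=-2, c2=1)
[Jacobi] macro 3: S0 reads c2=1 → after 1×micro: 2; S1 reads c0=0 → after 1×micro: -2; S2 reads c2=1 → after 1×micro: 0 ⇒ (c0=2, c1=-2, c2=0)
[Jacobi] macro 4: S0 reads c2=0 → after 1×micro: 0; S1 reads c0=2 → after 1×micro: 0; S2 reads c2=0 → after 1×micro: 1 ⇒ (c0=0, c1=0, c2=1)
[Jacobi] macro 5: S0 reads c2=1 → after 1×micro: 2; S1 reads c0=0 → after 1×micro: -2; S2 reads c2=1 → after 1×micro: 0 ⇒ (c0=2, c1=-2, c2=0)
[Jacobi] macro 6: S0 reads c2=0 → after 1×micro: 0; S1 reads c0=2 → after 1×micro: 0; S2 reads c2=0 → after 1×micro: 1 ⇒ (c0=0, c1=0, c2=1)
[Gauss-Seidel] macro 1: S0 reads c2=1 → after 1×micro: 0; S1 reads c0=0 → after 1×micro: -2; S2 reads c2=1 → after 1×micro: 0 ⇒ (c0=0, c1=-2, c2=0)
[Gauss-Seidel] macro 2: S0 reads c2=0 → after 1×micro: 0; S1 reads c0=0 → after 1×micro: -2; S2 reads c2=0 → after 1×micro: 1 ⇒ (c0=0, c1=-2, c2=1)
[Gauss-Seidel] macro 3: S0 reads c2=1 → after 1×micro: 2; S1 reads c0=2 → after 1×micro: 0; S2 reads c2=1 → after 1×micro: 0 ⇒ (c0=2, c1=0, c2=0)
[Gauss-Seidel] macro 4: S0 reads c2=0 → after 1×micro: 0; S1 reads c0=0 → after 1×micro: -2; S2 reads c2=0 → after 1×micro: 1 ⇒ (c0=0, c1=-2, c2=1)
[Gauss-Seidel] macro 5: S0 reads c2=1 → after 1×micro: 2; S1 reads c0=2 → after 1×micro: 0; S2 reads c2=1 → after 1×micro: 0 ⇒ (c0=2, c1=0, c2=0)
[Gauss-Seidel] macro 6: S0 reads c2=0 → after 1×micro: 0; S1 reads c0=0 → after 1×micro: -2; S2 reads c2=0 → after 1×micro: 1 ⇒ (c0=0, c1=-2, c2=1)

first divergence at macro-step: 3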